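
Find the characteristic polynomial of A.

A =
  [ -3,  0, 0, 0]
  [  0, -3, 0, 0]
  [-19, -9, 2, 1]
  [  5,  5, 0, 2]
x^4 + 2*x^3 - 11*x^2 - 12*x + 36

Expanding det(x·I − A) (e.g. by cofactor expansion or by noting that A is similar to its Jordan form J, which has the same characteristic polynomial as A) gives
  χ_A(x) = x^4 + 2*x^3 - 11*x^2 - 12*x + 36
which factors as (x - 2)^2*(x + 3)^2. The eigenvalues (with algebraic multiplicities) are λ = -3 with multiplicity 2, λ = 2 with multiplicity 2.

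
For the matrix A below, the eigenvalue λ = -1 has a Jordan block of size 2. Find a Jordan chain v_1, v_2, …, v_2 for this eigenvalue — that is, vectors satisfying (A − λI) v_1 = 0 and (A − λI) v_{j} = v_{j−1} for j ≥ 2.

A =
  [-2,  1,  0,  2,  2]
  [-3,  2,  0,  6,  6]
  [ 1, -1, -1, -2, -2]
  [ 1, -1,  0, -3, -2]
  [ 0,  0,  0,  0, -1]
A Jordan chain for λ = -1 of length 2:
v_1 = (-1, -3, 1, 1, 0)ᵀ
v_2 = (1, 0, 0, 0, 0)ᵀ

Let N = A − (-1)·I. We want v_2 with N^2 v_2 = 0 but N^1 v_2 ≠ 0; then v_{j-1} := N · v_j for j = 2, …, 2.

Pick v_2 = (1, 0, 0, 0, 0)ᵀ.
Then v_1 = N · v_2 = (-1, -3, 1, 1, 0)ᵀ.

Sanity check: (A − (-1)·I) v_1 = (0, 0, 0, 0, 0)ᵀ = 0. ✓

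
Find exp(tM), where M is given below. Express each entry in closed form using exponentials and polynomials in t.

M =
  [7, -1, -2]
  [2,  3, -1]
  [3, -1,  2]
e^{tM} =
  [t^2*exp(4*t)/2 + 3*t*exp(4*t) + exp(4*t), -t*exp(4*t), -t^2*exp(4*t)/2 - 2*t*exp(4*t)]
  [t^2*exp(4*t)/2 + 2*t*exp(4*t), -t*exp(4*t) + exp(4*t), -t^2*exp(4*t)/2 - t*exp(4*t)]
  [t^2*exp(4*t)/2 + 3*t*exp(4*t), -t*exp(4*t), -t^2*exp(4*t)/2 - 2*t*exp(4*t) + exp(4*t)]

Strategy: write M = P · J · P⁻¹ where J is a Jordan canonical form, so e^{tM} = P · e^{tJ} · P⁻¹, and e^{tJ} can be computed block-by-block.

M has Jordan form
J =
  [4, 1, 0]
  [0, 4, 1]
  [0, 0, 4]
(up to reordering of blocks).

Per-block formulas:
  For a 3×3 Jordan block J_3(4): exp(t · J_3(4)) = e^(4t)·(I + t·N + (t^2/2)·N^2), where N is the 3×3 nilpotent shift.

After assembling e^{tJ} and conjugating by P, we get:

e^{tM} =
  [t^2*exp(4*t)/2 + 3*t*exp(4*t) + exp(4*t), -t*exp(4*t), -t^2*exp(4*t)/2 - 2*t*exp(4*t)]
  [t^2*exp(4*t)/2 + 2*t*exp(4*t), -t*exp(4*t) + exp(4*t), -t^2*exp(4*t)/2 - t*exp(4*t)]
  [t^2*exp(4*t)/2 + 3*t*exp(4*t), -t*exp(4*t), -t^2*exp(4*t)/2 - 2*t*exp(4*t) + exp(4*t)]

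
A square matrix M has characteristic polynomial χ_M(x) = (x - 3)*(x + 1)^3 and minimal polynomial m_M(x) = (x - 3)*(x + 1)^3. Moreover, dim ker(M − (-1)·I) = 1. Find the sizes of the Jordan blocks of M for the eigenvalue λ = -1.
Block sizes for λ = -1: [3]

Step 1 — from the characteristic polynomial, algebraic multiplicity of λ = -1 is 3. From dim ker(M − (-1)·I) = 1, there are exactly 1 Jordan blocks for λ = -1.
Step 2 — from the minimal polynomial, the factor (x + 1)^3 tells us the largest block for λ = -1 has size 3.
Step 3 — with total size 3, 1 blocks, and largest block 3, the block sizes (in nonincreasing order) are [3].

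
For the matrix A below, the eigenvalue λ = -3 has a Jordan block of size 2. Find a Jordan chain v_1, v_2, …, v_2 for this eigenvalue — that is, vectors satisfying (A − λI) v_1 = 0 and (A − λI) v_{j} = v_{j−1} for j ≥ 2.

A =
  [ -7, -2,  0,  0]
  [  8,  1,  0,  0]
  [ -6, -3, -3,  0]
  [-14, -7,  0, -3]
A Jordan chain for λ = -3 of length 2:
v_1 = (-4, 8, -6, -14)ᵀ
v_2 = (1, 0, 0, 0)ᵀ

Let N = A − (-3)·I. We want v_2 with N^2 v_2 = 0 but N^1 v_2 ≠ 0; then v_{j-1} := N · v_j for j = 2, …, 2.

Pick v_2 = (1, 0, 0, 0)ᵀ.
Then v_1 = N · v_2 = (-4, 8, -6, -14)ᵀ.

Sanity check: (A − (-3)·I) v_1 = (0, 0, 0, 0)ᵀ = 0. ✓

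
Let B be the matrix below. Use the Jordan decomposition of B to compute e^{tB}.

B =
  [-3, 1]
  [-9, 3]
e^{tB} =
  [1 - 3*t, t]
  [-9*t, 3*t + 1]

Strategy: write B = P · J · P⁻¹ where J is a Jordan canonical form, so e^{tB} = P · e^{tJ} · P⁻¹, and e^{tJ} can be computed block-by-block.

B has Jordan form
J =
  [0, 1]
  [0, 0]
(up to reordering of blocks).

Per-block formulas:
  For a 2×2 Jordan block J_2(0): exp(t · J_2(0)) = e^(0t)·(I + t·N), where N is the 2×2 nilpotent shift.

After assembling e^{tJ} and conjugating by P, we get:

e^{tB} =
  [1 - 3*t, t]
  [-9*t, 3*t + 1]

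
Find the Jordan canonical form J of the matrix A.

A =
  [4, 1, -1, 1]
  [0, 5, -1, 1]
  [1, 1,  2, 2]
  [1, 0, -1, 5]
J_2(4) ⊕ J_2(4)

The characteristic polynomial is
  det(x·I − A) = x^4 - 16*x^3 + 96*x^2 - 256*x + 256 = (x - 4)^4

Eigenvalues and multiplicities (the geometric multiplicity of λ is n − rank(A − λI), which equals the number of Jordan blocks for λ):
  λ = 4: algebraic multiplicity = 4, geometric multiplicity = 2

Determining the block sizes for each eigenvalue:
  λ = 4: with am = 4 and gm = 2, the partition is not yet determined (e.g. several partitions of 4 into 2 parts exist). Let N = A − (4)·I. Computing rank(N^1) = 2, rank(N^2) = 0; the number of blocks of size ≥ j is rank(N^{j−1}) − rank(N^j), giving [2, 2]. So we have 2 block(s) of size 2 → block sizes [2, 2]

Assembling the blocks gives a Jordan form
J =
  [4, 1, 0, 0]
  [0, 4, 0, 0]
  [0, 0, 4, 1]
  [0, 0, 0, 4]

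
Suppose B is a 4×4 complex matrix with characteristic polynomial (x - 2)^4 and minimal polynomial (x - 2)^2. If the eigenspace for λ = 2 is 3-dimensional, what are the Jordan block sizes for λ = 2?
Block sizes for λ = 2: [2, 1, 1]

Step 1 — from the characteristic polynomial, algebraic multiplicity of λ = 2 is 4. From dim ker(B − (2)·I) = 3, there are exactly 3 Jordan blocks for λ = 2.
Step 2 — from the minimal polynomial, the factor (x − 2)^2 tells us the largest block for λ = 2 has size 2.
Step 3 — with total size 4, 3 blocks, and largest block 2, the block sizes (in nonincreasing order) are [2, 1, 1].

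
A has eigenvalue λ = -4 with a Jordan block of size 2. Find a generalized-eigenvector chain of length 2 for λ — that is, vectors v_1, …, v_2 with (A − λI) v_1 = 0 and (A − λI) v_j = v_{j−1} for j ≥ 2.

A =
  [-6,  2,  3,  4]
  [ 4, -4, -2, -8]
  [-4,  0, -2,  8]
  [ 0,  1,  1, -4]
A Jordan chain for λ = -4 of length 2:
v_1 = (-2, 4, -4, 0)ᵀ
v_2 = (1, 0, 0, 0)ᵀ

Let N = A − (-4)·I. We want v_2 with N^2 v_2 = 0 but N^1 v_2 ≠ 0; then v_{j-1} := N · v_j for j = 2, …, 2.

Pick v_2 = (1, 0, 0, 0)ᵀ.
Then v_1 = N · v_2 = (-2, 4, -4, 0)ᵀ.

Sanity check: (A − (-4)·I) v_1 = (0, 0, 0, 0)ᵀ = 0. ✓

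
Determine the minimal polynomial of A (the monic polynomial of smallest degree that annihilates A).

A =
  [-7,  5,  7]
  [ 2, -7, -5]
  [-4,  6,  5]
x^3 + 9*x^2 + 27*x + 27

The characteristic polynomial is χ_A(x) = (x + 3)^3, so the eigenvalues are known. The minimal polynomial is
  m_A(x) = Π_λ (x − λ)^{k_λ}
where k_λ is the size of the *largest* Jordan block for λ (equivalently, the smallest k with (A − λI)^k v = 0 for every generalised eigenvector v of λ).

  λ = -3: largest Jordan block has size 3, contributing (x + 3)^3

So m_A(x) = (x + 3)^3 = x^3 + 9*x^2 + 27*x + 27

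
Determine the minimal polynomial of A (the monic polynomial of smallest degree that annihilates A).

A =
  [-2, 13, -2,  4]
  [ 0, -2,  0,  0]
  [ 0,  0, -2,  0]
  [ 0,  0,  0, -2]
x^2 + 4*x + 4

The characteristic polynomial is χ_A(x) = (x + 2)^4, so the eigenvalues are known. The minimal polynomial is
  m_A(x) = Π_λ (x − λ)^{k_λ}
where k_λ is the size of the *largest* Jordan block for λ (equivalently, the smallest k with (A − λI)^k v = 0 for every generalised eigenvector v of λ).

  λ = -2: largest Jordan block has size 2, contributing (x + 2)^2

So m_A(x) = (x + 2)^2 = x^2 + 4*x + 4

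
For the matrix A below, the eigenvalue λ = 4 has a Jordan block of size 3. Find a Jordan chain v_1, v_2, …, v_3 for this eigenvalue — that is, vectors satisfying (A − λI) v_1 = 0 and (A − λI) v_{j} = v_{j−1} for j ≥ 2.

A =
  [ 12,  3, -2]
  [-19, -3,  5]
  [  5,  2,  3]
A Jordan chain for λ = 4 of length 3:
v_1 = (-3, 6, -3)ᵀ
v_2 = (8, -19, 5)ᵀ
v_3 = (1, 0, 0)ᵀ

Let N = A − (4)·I. We want v_3 with N^3 v_3 = 0 but N^2 v_3 ≠ 0; then v_{j-1} := N · v_j for j = 3, …, 2.

Pick v_3 = (1, 0, 0)ᵀ.
Then v_2 = N · v_3 = (8, -19, 5)ᵀ.
Then v_1 = N · v_2 = (-3, 6, -3)ᵀ.

Sanity check: (A − (4)·I) v_1 = (0, 0, 0)ᵀ = 0. ✓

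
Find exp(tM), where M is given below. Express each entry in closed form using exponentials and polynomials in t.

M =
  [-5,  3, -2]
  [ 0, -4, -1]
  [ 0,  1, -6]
e^{tM} =
  [exp(-5*t), t^2*exp(-5*t)/2 + 3*t*exp(-5*t), -t^2*exp(-5*t)/2 - 2*t*exp(-5*t)]
  [0, t*exp(-5*t) + exp(-5*t), -t*exp(-5*t)]
  [0, t*exp(-5*t), -t*exp(-5*t) + exp(-5*t)]

Strategy: write M = P · J · P⁻¹ where J is a Jordan canonical form, so e^{tM} = P · e^{tJ} · P⁻¹, and e^{tJ} can be computed block-by-block.

M has Jordan form
J =
  [-5,  1,  0]
  [ 0, -5,  1]
  [ 0,  0, -5]
(up to reordering of blocks).

Per-block formulas:
  For a 3×3 Jordan block J_3(-5): exp(t · J_3(-5)) = e^(-5t)·(I + t·N + (t^2/2)·N^2), where N is the 3×3 nilpotent shift.

After assembling e^{tJ} and conjugating by P, we get:

e^{tM} =
  [exp(-5*t), t^2*exp(-5*t)/2 + 3*t*exp(-5*t), -t^2*exp(-5*t)/2 - 2*t*exp(-5*t)]
  [0, t*exp(-5*t) + exp(-5*t), -t*exp(-5*t)]
  [0, t*exp(-5*t), -t*exp(-5*t) + exp(-5*t)]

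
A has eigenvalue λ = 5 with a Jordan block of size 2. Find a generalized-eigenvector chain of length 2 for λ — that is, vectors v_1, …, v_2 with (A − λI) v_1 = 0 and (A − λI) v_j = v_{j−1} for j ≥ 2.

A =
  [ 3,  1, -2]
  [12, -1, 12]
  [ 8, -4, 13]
A Jordan chain for λ = 5 of length 2:
v_1 = (-2, 12, 8)ᵀ
v_2 = (1, 0, 0)ᵀ

Let N = A − (5)·I. We want v_2 with N^2 v_2 = 0 but N^1 v_2 ≠ 0; then v_{j-1} := N · v_j for j = 2, …, 2.

Pick v_2 = (1, 0, 0)ᵀ.
Then v_1 = N · v_2 = (-2, 12, 8)ᵀ.

Sanity check: (A − (5)·I) v_1 = (0, 0, 0)ᵀ = 0. ✓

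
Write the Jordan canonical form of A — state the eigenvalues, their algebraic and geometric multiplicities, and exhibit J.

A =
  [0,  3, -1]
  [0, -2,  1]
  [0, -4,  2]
J_3(0)

The characteristic polynomial is
  det(x·I − A) = x^3

Eigenvalues and multiplicities (the geometric multiplicity of λ is n − rank(A − λI), which equals the number of Jordan blocks for λ):
  λ = 0: algebraic multiplicity = 3, geometric multiplicity = 1

Determining the block sizes for each eigenvalue:
  λ = 0: one block (gm = 1), so the single block has size am = 3 → block sizes [3]

Assembling the blocks gives a Jordan form
J =
  [0, 1, 0]
  [0, 0, 1]
  [0, 0, 0]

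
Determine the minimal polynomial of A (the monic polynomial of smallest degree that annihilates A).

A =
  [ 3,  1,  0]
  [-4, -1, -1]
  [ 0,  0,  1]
x^3 - 3*x^2 + 3*x - 1

The characteristic polynomial is χ_A(x) = (x - 1)^3, so the eigenvalues are known. The minimal polynomial is
  m_A(x) = Π_λ (x − λ)^{k_λ}
where k_λ is the size of the *largest* Jordan block for λ (equivalently, the smallest k with (A − λI)^k v = 0 for every generalised eigenvector v of λ).

  λ = 1: largest Jordan block has size 3, contributing (x − 1)^3

So m_A(x) = (x - 1)^3 = x^3 - 3*x^2 + 3*x - 1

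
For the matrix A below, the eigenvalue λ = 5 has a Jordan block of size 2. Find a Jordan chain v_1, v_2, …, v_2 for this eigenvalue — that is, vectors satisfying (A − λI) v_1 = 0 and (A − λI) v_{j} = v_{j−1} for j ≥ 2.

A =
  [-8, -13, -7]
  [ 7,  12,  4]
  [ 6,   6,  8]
A Jordan chain for λ = 5 of length 2:
v_1 = (1, -1, 0)ᵀ
v_2 = (1, 0, -2)ᵀ

Let N = A − (5)·I. We want v_2 with N^2 v_2 = 0 but N^1 v_2 ≠ 0; then v_{j-1} := N · v_j for j = 2, …, 2.

Pick v_2 = (1, 0, -2)ᵀ.
Then v_1 = N · v_2 = (1, -1, 0)ᵀ.

Sanity check: (A − (5)·I) v_1 = (0, 0, 0)ᵀ = 0. ✓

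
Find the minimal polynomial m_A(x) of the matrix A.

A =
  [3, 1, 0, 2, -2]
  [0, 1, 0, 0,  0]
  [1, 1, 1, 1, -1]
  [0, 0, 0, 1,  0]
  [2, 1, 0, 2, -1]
x^2 - 2*x + 1

The characteristic polynomial is χ_A(x) = (x - 1)^5, so the eigenvalues are known. The minimal polynomial is
  m_A(x) = Π_λ (x − λ)^{k_λ}
where k_λ is the size of the *largest* Jordan block for λ (equivalently, the smallest k with (A − λI)^k v = 0 for every generalised eigenvector v of λ).

  λ = 1: largest Jordan block has size 2, contributing (x − 1)^2

So m_A(x) = (x - 1)^2 = x^2 - 2*x + 1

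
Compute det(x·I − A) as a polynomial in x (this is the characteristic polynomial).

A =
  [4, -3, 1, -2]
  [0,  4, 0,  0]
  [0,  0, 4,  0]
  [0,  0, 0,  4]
x^4 - 16*x^3 + 96*x^2 - 256*x + 256

Expanding det(x·I − A) (e.g. by cofactor expansion or by noting that A is similar to its Jordan form J, which has the same characteristic polynomial as A) gives
  χ_A(x) = x^4 - 16*x^3 + 96*x^2 - 256*x + 256
which factors as (x - 4)^4. The eigenvalues (with algebraic multiplicities) are λ = 4 with multiplicity 4.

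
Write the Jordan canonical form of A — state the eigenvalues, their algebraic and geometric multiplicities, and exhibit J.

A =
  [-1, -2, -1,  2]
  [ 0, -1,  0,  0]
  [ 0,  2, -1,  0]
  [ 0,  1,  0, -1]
J_2(-1) ⊕ J_2(-1)

The characteristic polynomial is
  det(x·I − A) = x^4 + 4*x^3 + 6*x^2 + 4*x + 1 = (x + 1)^4

Eigenvalues and multiplicities (the geometric multiplicity of λ is n − rank(A − λI), which equals the number of Jordan blocks for λ):
  λ = -1: algebraic multiplicity = 4, geometric multiplicity = 2

Determining the block sizes for each eigenvalue:
  λ = -1: with am = 4 and gm = 2, the partition is not yet determined (e.g. several partitions of 4 into 2 parts exist). Let N = A − (-1)·I. Computing rank(N^1) = 2, rank(N^2) = 0; the number of blocks of size ≥ j is rank(N^{j−1}) − rank(N^j), giving [2, 2]. So we have 2 block(s) of size 2 → block sizes [2, 2]

Assembling the blocks gives a Jordan form
J =
  [-1,  1,  0,  0]
  [ 0, -1,  0,  0]
  [ 0,  0, -1,  1]
  [ 0,  0,  0, -1]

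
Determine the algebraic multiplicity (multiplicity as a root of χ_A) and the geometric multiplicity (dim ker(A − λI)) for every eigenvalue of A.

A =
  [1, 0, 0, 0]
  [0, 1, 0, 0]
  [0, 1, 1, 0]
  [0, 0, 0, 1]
λ = 1: alg = 4, geom = 3

Step 1 — factor the characteristic polynomial to read off the algebraic multiplicities:
  χ_A(x) = (x - 1)^4

Step 2 — compute geometric multiplicities via the rank-nullity identity g(λ) = n − rank(A − λI):
  rank(A − (1)·I) = 1, so dim ker(A − (1)·I) = n − 1 = 3

Summary:
  λ = 1: algebraic multiplicity = 4, geometric multiplicity = 3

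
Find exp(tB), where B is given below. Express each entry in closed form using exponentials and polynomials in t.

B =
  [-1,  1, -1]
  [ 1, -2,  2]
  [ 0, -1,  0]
e^{tB} =
  [t^2*exp(-t)/2 + exp(-t), t*exp(-t), t^2*exp(-t)/2 - t*exp(-t)]
  [-t^2*exp(-t)/2 + t*exp(-t), -t*exp(-t) + exp(-t), -t^2*exp(-t)/2 + 2*t*exp(-t)]
  [-t^2*exp(-t)/2, -t*exp(-t), -t^2*exp(-t)/2 + t*exp(-t) + exp(-t)]

Strategy: write B = P · J · P⁻¹ where J is a Jordan canonical form, so e^{tB} = P · e^{tJ} · P⁻¹, and e^{tJ} can be computed block-by-block.

B has Jordan form
J =
  [-1,  1,  0]
  [ 0, -1,  1]
  [ 0,  0, -1]
(up to reordering of blocks).

Per-block formulas:
  For a 3×3 Jordan block J_3(-1): exp(t · J_3(-1)) = e^(-1t)·(I + t·N + (t^2/2)·N^2), where N is the 3×3 nilpotent shift.

After assembling e^{tJ} and conjugating by P, we get:

e^{tB} =
  [t^2*exp(-t)/2 + exp(-t), t*exp(-t), t^2*exp(-t)/2 - t*exp(-t)]
  [-t^2*exp(-t)/2 + t*exp(-t), -t*exp(-t) + exp(-t), -t^2*exp(-t)/2 + 2*t*exp(-t)]
  [-t^2*exp(-t)/2, -t*exp(-t), -t^2*exp(-t)/2 + t*exp(-t) + exp(-t)]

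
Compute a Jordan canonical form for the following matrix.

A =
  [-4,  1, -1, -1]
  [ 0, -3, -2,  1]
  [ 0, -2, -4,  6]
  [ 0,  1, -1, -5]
J_3(-4) ⊕ J_1(-4)

The characteristic polynomial is
  det(x·I − A) = x^4 + 16*x^3 + 96*x^2 + 256*x + 256 = (x + 4)^4

Eigenvalues and multiplicities (the geometric multiplicity of λ is n − rank(A − λI), which equals the number of Jordan blocks for λ):
  λ = -4: algebraic multiplicity = 4, geometric multiplicity = 2

Determining the block sizes for each eigenvalue:
  λ = -4: with am = 4 and gm = 2, the partition is not yet determined (e.g. several partitions of 4 into 2 parts exist). Let N = A − (-4)·I. Computing rank(N^1) = 2, rank(N^2) = 1, rank(N^3) = 0; the number of blocks of size ≥ j is rank(N^{j−1}) − rank(N^j), giving [2, 1, 1]. So we have 1 block(s) of size 3, 1 block(s) of size 1 → block sizes [3, 1]

Assembling the blocks gives a Jordan form
J =
  [-4,  1,  0,  0]
  [ 0, -4,  1,  0]
  [ 0,  0, -4,  0]
  [ 0,  0,  0, -4]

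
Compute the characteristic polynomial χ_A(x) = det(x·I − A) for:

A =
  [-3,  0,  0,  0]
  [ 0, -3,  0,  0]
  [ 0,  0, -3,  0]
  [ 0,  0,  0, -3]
x^4 + 12*x^3 + 54*x^2 + 108*x + 81

Expanding det(x·I − A) (e.g. by cofactor expansion or by noting that A is similar to its Jordan form J, which has the same characteristic polynomial as A) gives
  χ_A(x) = x^4 + 12*x^3 + 54*x^2 + 108*x + 81
which factors as (x + 3)^4. The eigenvalues (with algebraic multiplicities) are λ = -3 with multiplicity 4.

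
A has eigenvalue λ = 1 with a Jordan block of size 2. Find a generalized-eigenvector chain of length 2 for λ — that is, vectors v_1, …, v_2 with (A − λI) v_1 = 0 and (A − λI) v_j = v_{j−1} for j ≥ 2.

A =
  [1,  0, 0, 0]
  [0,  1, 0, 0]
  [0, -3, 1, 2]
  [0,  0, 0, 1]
A Jordan chain for λ = 1 of length 2:
v_1 = (0, 0, -3, 0)ᵀ
v_2 = (0, 1, 0, 0)ᵀ

Let N = A − (1)·I. We want v_2 with N^2 v_2 = 0 but N^1 v_2 ≠ 0; then v_{j-1} := N · v_j for j = 2, …, 2.

Pick v_2 = (0, 1, 0, 0)ᵀ.
Then v_1 = N · v_2 = (0, 0, -3, 0)ᵀ.

Sanity check: (A − (1)·I) v_1 = (0, 0, 0, 0)ᵀ = 0. ✓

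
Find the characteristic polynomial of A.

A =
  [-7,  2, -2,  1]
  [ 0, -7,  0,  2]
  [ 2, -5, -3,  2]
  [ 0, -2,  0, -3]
x^4 + 20*x^3 + 150*x^2 + 500*x + 625

Expanding det(x·I − A) (e.g. by cofactor expansion or by noting that A is similar to its Jordan form J, which has the same characteristic polynomial as A) gives
  χ_A(x) = x^4 + 20*x^3 + 150*x^2 + 500*x + 625
which factors as (x + 5)^4. The eigenvalues (with algebraic multiplicities) are λ = -5 with multiplicity 4.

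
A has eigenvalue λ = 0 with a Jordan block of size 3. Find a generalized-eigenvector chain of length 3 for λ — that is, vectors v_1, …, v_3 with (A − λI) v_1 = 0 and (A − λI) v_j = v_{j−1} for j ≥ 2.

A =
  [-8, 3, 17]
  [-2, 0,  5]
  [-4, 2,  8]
A Jordan chain for λ = 0 of length 3:
v_1 = (-10, -4, -4)ᵀ
v_2 = (-8, -2, -4)ᵀ
v_3 = (1, 0, 0)ᵀ

Let N = A − (0)·I. We want v_3 with N^3 v_3 = 0 but N^2 v_3 ≠ 0; then v_{j-1} := N · v_j for j = 3, …, 2.

Pick v_3 = (1, 0, 0)ᵀ.
Then v_2 = N · v_3 = (-8, -2, -4)ᵀ.
Then v_1 = N · v_2 = (-10, -4, -4)ᵀ.

Sanity check: (A − (0)·I) v_1 = (0, 0, 0)ᵀ = 0. ✓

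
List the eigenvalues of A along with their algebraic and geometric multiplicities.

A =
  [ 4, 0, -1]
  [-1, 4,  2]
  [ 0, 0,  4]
λ = 4: alg = 3, geom = 1

Step 1 — factor the characteristic polynomial to read off the algebraic multiplicities:
  χ_A(x) = (x - 4)^3

Step 2 — compute geometric multiplicities via the rank-nullity identity g(λ) = n − rank(A − λI):
  rank(A − (4)·I) = 2, so dim ker(A − (4)·I) = n − 2 = 1

Summary:
  λ = 4: algebraic multiplicity = 3, geometric multiplicity = 1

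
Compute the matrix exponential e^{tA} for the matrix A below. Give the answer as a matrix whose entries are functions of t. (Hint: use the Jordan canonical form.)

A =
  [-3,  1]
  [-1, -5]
e^{tA} =
  [t*exp(-4*t) + exp(-4*t), t*exp(-4*t)]
  [-t*exp(-4*t), -t*exp(-4*t) + exp(-4*t)]

Strategy: write A = P · J · P⁻¹ where J is a Jordan canonical form, so e^{tA} = P · e^{tJ} · P⁻¹, and e^{tJ} can be computed block-by-block.

A has Jordan form
J =
  [-4,  1]
  [ 0, -4]
(up to reordering of blocks).

Per-block formulas:
  For a 2×2 Jordan block J_2(-4): exp(t · J_2(-4)) = e^(-4t)·(I + t·N), where N is the 2×2 nilpotent shift.

After assembling e^{tJ} and conjugating by P, we get:

e^{tA} =
  [t*exp(-4*t) + exp(-4*t), t*exp(-4*t)]
  [-t*exp(-4*t), -t*exp(-4*t) + exp(-4*t)]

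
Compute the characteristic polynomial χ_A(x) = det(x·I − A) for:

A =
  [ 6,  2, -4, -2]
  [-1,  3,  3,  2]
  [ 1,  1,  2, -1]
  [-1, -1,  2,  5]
x^4 - 16*x^3 + 96*x^2 - 256*x + 256

Expanding det(x·I − A) (e.g. by cofactor expansion or by noting that A is similar to its Jordan form J, which has the same characteristic polynomial as A) gives
  χ_A(x) = x^4 - 16*x^3 + 96*x^2 - 256*x + 256
which factors as (x - 4)^4. The eigenvalues (with algebraic multiplicities) are λ = 4 with multiplicity 4.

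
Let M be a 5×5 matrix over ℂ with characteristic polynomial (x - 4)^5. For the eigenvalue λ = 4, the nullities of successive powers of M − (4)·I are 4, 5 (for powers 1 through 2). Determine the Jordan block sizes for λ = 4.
Block sizes for λ = 4: [2, 1, 1, 1]

From the dimensions of kernels of powers, the number of Jordan blocks of size at least j is d_j − d_{j−1} where d_j = dim ker(N^j) (with d_0 = 0). Computing the differences gives [4, 1].
The number of blocks of size exactly k is (#blocks of size ≥ k) − (#blocks of size ≥ k + 1), so the partition is: 3 block(s) of size 1, 1 block(s) of size 2.
In nonincreasing order the block sizes are [2, 1, 1, 1].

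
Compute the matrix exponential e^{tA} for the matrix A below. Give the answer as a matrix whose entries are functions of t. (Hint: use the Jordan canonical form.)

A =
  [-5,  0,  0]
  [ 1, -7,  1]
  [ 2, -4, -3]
e^{tA} =
  [exp(-5*t), 0, 0]
  [t*exp(-5*t), -2*t*exp(-5*t) + exp(-5*t), t*exp(-5*t)]
  [2*t*exp(-5*t), -4*t*exp(-5*t), 2*t*exp(-5*t) + exp(-5*t)]

Strategy: write A = P · J · P⁻¹ where J is a Jordan canonical form, so e^{tA} = P · e^{tJ} · P⁻¹, and e^{tJ} can be computed block-by-block.

A has Jordan form
J =
  [-5,  1,  0]
  [ 0, -5,  0]
  [ 0,  0, -5]
(up to reordering of blocks).

Per-block formulas:
  For a 1×1 block at λ = -5: exp(t · [-5]) = [e^(-5t)].
  For a 2×2 Jordan block J_2(-5): exp(t · J_2(-5)) = e^(-5t)·(I + t·N), where N is the 2×2 nilpotent shift.

After assembling e^{tJ} and conjugating by P, we get:

e^{tA} =
  [exp(-5*t), 0, 0]
  [t*exp(-5*t), -2*t*exp(-5*t) + exp(-5*t), t*exp(-5*t)]
  [2*t*exp(-5*t), -4*t*exp(-5*t), 2*t*exp(-5*t) + exp(-5*t)]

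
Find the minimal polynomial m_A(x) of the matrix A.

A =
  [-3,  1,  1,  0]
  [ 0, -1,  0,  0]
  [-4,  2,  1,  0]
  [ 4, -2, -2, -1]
x^2 + 2*x + 1

The characteristic polynomial is χ_A(x) = (x + 1)^4, so the eigenvalues are known. The minimal polynomial is
  m_A(x) = Π_λ (x − λ)^{k_λ}
where k_λ is the size of the *largest* Jordan block for λ (equivalently, the smallest k with (A − λI)^k v = 0 for every generalised eigenvector v of λ).

  λ = -1: largest Jordan block has size 2, contributing (x + 1)^2

So m_A(x) = (x + 1)^2 = x^2 + 2*x + 1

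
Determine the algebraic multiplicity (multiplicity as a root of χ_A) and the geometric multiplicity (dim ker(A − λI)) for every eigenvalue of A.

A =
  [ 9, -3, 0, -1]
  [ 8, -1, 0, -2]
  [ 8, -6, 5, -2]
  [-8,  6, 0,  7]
λ = 5: alg = 4, geom = 3

Step 1 — factor the characteristic polynomial to read off the algebraic multiplicities:
  χ_A(x) = (x - 5)^4

Step 2 — compute geometric multiplicities via the rank-nullity identity g(λ) = n − rank(A − λI):
  rank(A − (5)·I) = 1, so dim ker(A − (5)·I) = n − 1 = 3

Summary:
  λ = 5: algebraic multiplicity = 4, geometric multiplicity = 3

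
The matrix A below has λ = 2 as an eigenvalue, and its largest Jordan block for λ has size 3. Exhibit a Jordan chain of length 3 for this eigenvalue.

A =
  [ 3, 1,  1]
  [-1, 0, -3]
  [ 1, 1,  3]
A Jordan chain for λ = 2 of length 3:
v_1 = (1, -2, 1)ᵀ
v_2 = (1, -1, 1)ᵀ
v_3 = (1, 0, 0)ᵀ

Let N = A − (2)·I. We want v_3 with N^3 v_3 = 0 but N^2 v_3 ≠ 0; then v_{j-1} := N · v_j for j = 3, …, 2.

Pick v_3 = (1, 0, 0)ᵀ.
Then v_2 = N · v_3 = (1, -1, 1)ᵀ.
Then v_1 = N · v_2 = (1, -2, 1)ᵀ.

Sanity check: (A − (2)·I) v_1 = (0, 0, 0)ᵀ = 0. ✓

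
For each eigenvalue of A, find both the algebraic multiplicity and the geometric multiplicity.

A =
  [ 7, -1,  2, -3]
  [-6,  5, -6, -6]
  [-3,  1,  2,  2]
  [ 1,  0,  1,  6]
λ = 5: alg = 4, geom = 2

Step 1 — factor the characteristic polynomial to read off the algebraic multiplicities:
  χ_A(x) = (x - 5)^4

Step 2 — compute geometric multiplicities via the rank-nullity identity g(λ) = n − rank(A − λI):
  rank(A − (5)·I) = 2, so dim ker(A − (5)·I) = n − 2 = 2

Summary:
  λ = 5: algebraic multiplicity = 4, geometric multiplicity = 2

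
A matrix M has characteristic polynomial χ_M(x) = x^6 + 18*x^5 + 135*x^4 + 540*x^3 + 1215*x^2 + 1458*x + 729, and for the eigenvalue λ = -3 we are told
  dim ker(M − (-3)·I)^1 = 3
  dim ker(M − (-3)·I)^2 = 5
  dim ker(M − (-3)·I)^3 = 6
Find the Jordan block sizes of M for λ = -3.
Block sizes for λ = -3: [3, 2, 1]

From the dimensions of kernels of powers, the number of Jordan blocks of size at least j is d_j − d_{j−1} where d_j = dim ker(N^j) (with d_0 = 0). Computing the differences gives [3, 2, 1].
The number of blocks of size exactly k is (#blocks of size ≥ k) − (#blocks of size ≥ k + 1), so the partition is: 1 block(s) of size 1, 1 block(s) of size 2, 1 block(s) of size 3.
In nonincreasing order the block sizes are [3, 2, 1].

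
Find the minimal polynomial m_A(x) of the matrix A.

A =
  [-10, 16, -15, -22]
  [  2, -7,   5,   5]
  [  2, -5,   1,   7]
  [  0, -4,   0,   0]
x^3 + 12*x^2 + 48*x + 64

The characteristic polynomial is χ_A(x) = (x + 4)^4, so the eigenvalues are known. The minimal polynomial is
  m_A(x) = Π_λ (x − λ)^{k_λ}
where k_λ is the size of the *largest* Jordan block for λ (equivalently, the smallest k with (A − λI)^k v = 0 for every generalised eigenvector v of λ).

  λ = -4: largest Jordan block has size 3, contributing (x + 4)^3

So m_A(x) = (x + 4)^3 = x^3 + 12*x^2 + 48*x + 64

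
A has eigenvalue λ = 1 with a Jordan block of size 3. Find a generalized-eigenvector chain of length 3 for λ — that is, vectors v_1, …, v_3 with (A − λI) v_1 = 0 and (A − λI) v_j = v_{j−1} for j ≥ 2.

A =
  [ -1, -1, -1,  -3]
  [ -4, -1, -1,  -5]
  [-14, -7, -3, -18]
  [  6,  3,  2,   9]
A Jordan chain for λ = 1 of length 3:
v_1 = (4, 0, 4, -4)ᵀ
v_2 = (-2, -4, -14, 6)ᵀ
v_3 = (1, 0, 0, 0)ᵀ

Let N = A − (1)·I. We want v_3 with N^3 v_3 = 0 but N^2 v_3 ≠ 0; then v_{j-1} := N · v_j for j = 3, …, 2.

Pick v_3 = (1, 0, 0, 0)ᵀ.
Then v_2 = N · v_3 = (-2, -4, -14, 6)ᵀ.
Then v_1 = N · v_2 = (4, 0, 4, -4)ᵀ.

Sanity check: (A − (1)·I) v_1 = (0, 0, 0, 0)ᵀ = 0. ✓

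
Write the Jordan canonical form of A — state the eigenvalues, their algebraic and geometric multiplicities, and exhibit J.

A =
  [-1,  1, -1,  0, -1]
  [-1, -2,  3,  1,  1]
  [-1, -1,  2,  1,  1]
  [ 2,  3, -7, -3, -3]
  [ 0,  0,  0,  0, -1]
J_2(-1) ⊕ J_2(-1) ⊕ J_1(-1)

The characteristic polynomial is
  det(x·I − A) = x^5 + 5*x^4 + 10*x^3 + 10*x^2 + 5*x + 1 = (x + 1)^5

Eigenvalues and multiplicities (the geometric multiplicity of λ is n − rank(A − λI), which equals the number of Jordan blocks for λ):
  λ = -1: algebraic multiplicity = 5, geometric multiplicity = 3

Determining the block sizes for each eigenvalue:
  λ = -1: with am = 5 and gm = 3, the partition is not yet determined (e.g. several partitions of 5 into 3 parts exist). Let N = A − (-1)·I. Computing rank(N^1) = 2, rank(N^2) = 0; the number of blocks of size ≥ j is rank(N^{j−1}) − rank(N^j), giving [3, 2]. So we have 2 block(s) of size 2, 1 block(s) of size 1 → block sizes [2, 2, 1]

Assembling the blocks gives a Jordan form
J =
  [-1,  1,  0,  0,  0]
  [ 0, -1,  0,  0,  0]
  [ 0,  0, -1,  1,  0]
  [ 0,  0,  0, -1,  0]
  [ 0,  0,  0,  0, -1]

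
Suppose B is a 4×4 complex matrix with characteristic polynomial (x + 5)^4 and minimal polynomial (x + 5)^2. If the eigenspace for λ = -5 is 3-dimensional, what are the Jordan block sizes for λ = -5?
Block sizes for λ = -5: [2, 1, 1]

Step 1 — from the characteristic polynomial, algebraic multiplicity of λ = -5 is 4. From dim ker(B − (-5)·I) = 3, there are exactly 3 Jordan blocks for λ = -5.
Step 2 — from the minimal polynomial, the factor (x + 5)^2 tells us the largest block for λ = -5 has size 2.
Step 3 — with total size 4, 3 blocks, and largest block 2, the block sizes (in nonincreasing order) are [2, 1, 1].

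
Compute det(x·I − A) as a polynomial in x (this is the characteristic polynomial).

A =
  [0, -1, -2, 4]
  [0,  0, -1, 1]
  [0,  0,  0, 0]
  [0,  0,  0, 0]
x^4

Expanding det(x·I − A) (e.g. by cofactor expansion or by noting that A is similar to its Jordan form J, which has the same characteristic polynomial as A) gives
  χ_A(x) = x^4
which factors as x^4. The eigenvalues (with algebraic multiplicities) are λ = 0 with multiplicity 4.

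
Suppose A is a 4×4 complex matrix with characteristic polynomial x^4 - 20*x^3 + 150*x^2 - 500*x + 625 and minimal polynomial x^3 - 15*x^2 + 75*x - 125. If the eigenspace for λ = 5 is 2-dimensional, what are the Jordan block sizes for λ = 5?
Block sizes for λ = 5: [3, 1]

Step 1 — from the characteristic polynomial, algebraic multiplicity of λ = 5 is 4. From dim ker(A − (5)·I) = 2, there are exactly 2 Jordan blocks for λ = 5.
Step 2 — from the minimal polynomial, the factor (x − 5)^3 tells us the largest block for λ = 5 has size 3.
Step 3 — with total size 4, 2 blocks, and largest block 3, the block sizes (in nonincreasing order) are [3, 1].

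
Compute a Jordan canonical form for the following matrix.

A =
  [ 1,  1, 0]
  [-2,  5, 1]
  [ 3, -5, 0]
J_3(2)

The characteristic polynomial is
  det(x·I − A) = x^3 - 6*x^2 + 12*x - 8 = (x - 2)^3

Eigenvalues and multiplicities (the geometric multiplicity of λ is n − rank(A − λI), which equals the number of Jordan blocks for λ):
  λ = 2: algebraic multiplicity = 3, geometric multiplicity = 1

Determining the block sizes for each eigenvalue:
  λ = 2: one block (gm = 1), so the single block has size am = 3 → block sizes [3]

Assembling the blocks gives a Jordan form
J =
  [2, 1, 0]
  [0, 2, 1]
  [0, 0, 2]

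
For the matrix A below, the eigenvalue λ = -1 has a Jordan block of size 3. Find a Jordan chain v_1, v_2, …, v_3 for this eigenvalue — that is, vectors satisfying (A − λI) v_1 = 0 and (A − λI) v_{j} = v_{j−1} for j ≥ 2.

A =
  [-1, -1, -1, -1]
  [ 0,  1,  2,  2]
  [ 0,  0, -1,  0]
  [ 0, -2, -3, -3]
A Jordan chain for λ = -1 of length 3:
v_1 = (1, -2, 0, 2)ᵀ
v_2 = (-1, 2, 0, -3)ᵀ
v_3 = (0, 0, 1, 0)ᵀ

Let N = A − (-1)·I. We want v_3 with N^3 v_3 = 0 but N^2 v_3 ≠ 0; then v_{j-1} := N · v_j for j = 3, …, 2.

Pick v_3 = (0, 0, 1, 0)ᵀ.
Then v_2 = N · v_3 = (-1, 2, 0, -3)ᵀ.
Then v_1 = N · v_2 = (1, -2, 0, 2)ᵀ.

Sanity check: (A − (-1)·I) v_1 = (0, 0, 0, 0)ᵀ = 0. ✓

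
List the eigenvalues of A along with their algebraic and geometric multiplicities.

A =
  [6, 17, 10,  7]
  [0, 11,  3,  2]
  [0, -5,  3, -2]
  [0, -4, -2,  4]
λ = 6: alg = 4, geom = 2

Step 1 — factor the characteristic polynomial to read off the algebraic multiplicities:
  χ_A(x) = (x - 6)^4

Step 2 — compute geometric multiplicities via the rank-nullity identity g(λ) = n − rank(A − λI):
  rank(A − (6)·I) = 2, so dim ker(A − (6)·I) = n − 2 = 2

Summary:
  λ = 6: algebraic multiplicity = 4, geometric multiplicity = 2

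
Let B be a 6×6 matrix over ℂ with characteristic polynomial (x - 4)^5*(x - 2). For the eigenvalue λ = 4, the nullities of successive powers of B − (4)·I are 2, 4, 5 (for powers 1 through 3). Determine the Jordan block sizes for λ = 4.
Block sizes for λ = 4: [3, 2]

From the dimensions of kernels of powers, the number of Jordan blocks of size at least j is d_j − d_{j−1} where d_j = dim ker(N^j) (with d_0 = 0). Computing the differences gives [2, 2, 1].
The number of blocks of size exactly k is (#blocks of size ≥ k) − (#blocks of size ≥ k + 1), so the partition is: 1 block(s) of size 2, 1 block(s) of size 3.
In nonincreasing order the block sizes are [3, 2].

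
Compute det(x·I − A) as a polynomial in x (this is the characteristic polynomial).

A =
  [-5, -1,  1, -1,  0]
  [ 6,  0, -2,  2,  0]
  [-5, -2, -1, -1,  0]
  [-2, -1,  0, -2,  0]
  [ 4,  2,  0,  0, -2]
x^5 + 10*x^4 + 40*x^3 + 80*x^2 + 80*x + 32

Expanding det(x·I − A) (e.g. by cofactor expansion or by noting that A is similar to its Jordan form J, which has the same characteristic polynomial as A) gives
  χ_A(x) = x^5 + 10*x^4 + 40*x^3 + 80*x^2 + 80*x + 32
which factors as (x + 2)^5. The eigenvalues (with algebraic multiplicities) are λ = -2 with multiplicity 5.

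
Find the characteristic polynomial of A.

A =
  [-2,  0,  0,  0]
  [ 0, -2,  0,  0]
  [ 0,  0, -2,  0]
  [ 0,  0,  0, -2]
x^4 + 8*x^3 + 24*x^2 + 32*x + 16

Expanding det(x·I − A) (e.g. by cofactor expansion or by noting that A is similar to its Jordan form J, which has the same characteristic polynomial as A) gives
  χ_A(x) = x^4 + 8*x^3 + 24*x^2 + 32*x + 16
which factors as (x + 2)^4. The eigenvalues (with algebraic multiplicities) are λ = -2 with multiplicity 4.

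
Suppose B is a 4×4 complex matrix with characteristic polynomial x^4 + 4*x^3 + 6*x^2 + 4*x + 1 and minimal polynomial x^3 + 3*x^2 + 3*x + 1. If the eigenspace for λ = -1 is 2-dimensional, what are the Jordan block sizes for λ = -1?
Block sizes for λ = -1: [3, 1]

Step 1 — from the characteristic polynomial, algebraic multiplicity of λ = -1 is 4. From dim ker(B − (-1)·I) = 2, there are exactly 2 Jordan blocks for λ = -1.
Step 2 — from the minimal polynomial, the factor (x + 1)^3 tells us the largest block for λ = -1 has size 3.
Step 3 — with total size 4, 2 blocks, and largest block 3, the block sizes (in nonincreasing order) are [3, 1].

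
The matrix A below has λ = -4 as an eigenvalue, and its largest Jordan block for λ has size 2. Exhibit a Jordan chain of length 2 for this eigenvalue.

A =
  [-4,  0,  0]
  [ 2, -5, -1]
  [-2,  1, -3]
A Jordan chain for λ = -4 of length 2:
v_1 = (0, 2, -2)ᵀ
v_2 = (1, 0, 0)ᵀ

Let N = A − (-4)·I. We want v_2 with N^2 v_2 = 0 but N^1 v_2 ≠ 0; then v_{j-1} := N · v_j for j = 2, …, 2.

Pick v_2 = (1, 0, 0)ᵀ.
Then v_1 = N · v_2 = (0, 2, -2)ᵀ.

Sanity check: (A − (-4)·I) v_1 = (0, 0, 0)ᵀ = 0. ✓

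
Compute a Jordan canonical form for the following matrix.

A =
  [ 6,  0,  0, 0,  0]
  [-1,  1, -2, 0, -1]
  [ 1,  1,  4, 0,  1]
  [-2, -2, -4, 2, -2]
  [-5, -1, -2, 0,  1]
J_2(2) ⊕ J_1(2) ⊕ J_1(2) ⊕ J_1(6)

The characteristic polynomial is
  det(x·I − A) = x^5 - 14*x^4 + 72*x^3 - 176*x^2 + 208*x - 96 = (x - 6)*(x - 2)^4

Eigenvalues and multiplicities (the geometric multiplicity of λ is n − rank(A − λI), which equals the number of Jordan blocks for λ):
  λ = 2: algebraic multiplicity = 4, geometric multiplicity = 3
  λ = 6: algebraic multiplicity = 1, geometric multiplicity = 1

Determining the block sizes for each eigenvalue:
  λ = 2: 3 blocks summing to 4 forces exactly one block of size 2 and the rest size 1 → block sizes [2, 1, 1]
  λ = 6: one block (gm = 1), so the single block has size am = 1 → block sizes [1]

Assembling the blocks gives a Jordan form
J =
  [2, 1, 0, 0, 0]
  [0, 2, 0, 0, 0]
  [0, 0, 2, 0, 0]
  [0, 0, 0, 2, 0]
  [0, 0, 0, 0, 6]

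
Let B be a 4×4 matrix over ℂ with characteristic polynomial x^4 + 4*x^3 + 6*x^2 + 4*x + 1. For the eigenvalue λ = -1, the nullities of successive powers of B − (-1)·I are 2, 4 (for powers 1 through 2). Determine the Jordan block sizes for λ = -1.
Block sizes for λ = -1: [2, 2]

From the dimensions of kernels of powers, the number of Jordan blocks of size at least j is d_j − d_{j−1} where d_j = dim ker(N^j) (with d_0 = 0). Computing the differences gives [2, 2].
The number of blocks of size exactly k is (#blocks of size ≥ k) − (#blocks of size ≥ k + 1), so the partition is: 2 block(s) of size 2.
In nonincreasing order the block sizes are [2, 2].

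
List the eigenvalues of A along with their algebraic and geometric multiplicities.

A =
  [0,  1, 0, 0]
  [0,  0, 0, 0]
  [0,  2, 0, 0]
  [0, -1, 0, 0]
λ = 0: alg = 4, geom = 3

Step 1 — factor the characteristic polynomial to read off the algebraic multiplicities:
  χ_A(x) = x^4

Step 2 — compute geometric multiplicities via the rank-nullity identity g(λ) = n − rank(A − λI):
  rank(A − (0)·I) = 1, so dim ker(A − (0)·I) = n − 1 = 3

Summary:
  λ = 0: algebraic multiplicity = 4, geometric multiplicity = 3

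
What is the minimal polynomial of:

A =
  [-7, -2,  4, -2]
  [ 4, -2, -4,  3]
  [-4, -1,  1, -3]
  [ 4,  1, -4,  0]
x^3 + 5*x^2 + 3*x - 9

The characteristic polynomial is χ_A(x) = (x - 1)*(x + 3)^3, so the eigenvalues are known. The minimal polynomial is
  m_A(x) = Π_λ (x − λ)^{k_λ}
where k_λ is the size of the *largest* Jordan block for λ (equivalently, the smallest k with (A − λI)^k v = 0 for every generalised eigenvector v of λ).

  λ = -3: largest Jordan block has size 2, contributing (x + 3)^2
  λ = 1: largest Jordan block has size 1, contributing (x − 1)

So m_A(x) = (x - 1)*(x + 3)^2 = x^3 + 5*x^2 + 3*x - 9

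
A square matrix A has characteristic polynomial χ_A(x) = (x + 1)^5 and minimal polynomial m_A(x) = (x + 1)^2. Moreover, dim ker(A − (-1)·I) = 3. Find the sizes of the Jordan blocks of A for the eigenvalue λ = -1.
Block sizes for λ = -1: [2, 2, 1]

Step 1 — from the characteristic polynomial, algebraic multiplicity of λ = -1 is 5. From dim ker(A − (-1)·I) = 3, there are exactly 3 Jordan blocks for λ = -1.
Step 2 — from the minimal polynomial, the factor (x + 1)^2 tells us the largest block for λ = -1 has size 2.
Step 3 — with total size 5, 3 blocks, and largest block 2, the block sizes (in nonincreasing order) are [2, 2, 1].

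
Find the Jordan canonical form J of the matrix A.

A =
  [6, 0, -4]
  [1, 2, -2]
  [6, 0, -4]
J_1(0) ⊕ J_2(2)

The characteristic polynomial is
  det(x·I − A) = x^3 - 4*x^2 + 4*x = x*(x - 2)^2

Eigenvalues and multiplicities (the geometric multiplicity of λ is n − rank(A − λI), which equals the number of Jordan blocks for λ):
  λ = 0: algebraic multiplicity = 1, geometric multiplicity = 1
  λ = 2: algebraic multiplicity = 2, geometric multiplicity = 1

Determining the block sizes for each eigenvalue:
  λ = 0: one block (gm = 1), so the single block has size am = 1 → block sizes [1]
  λ = 2: one block (gm = 1), so the single block has size am = 2 → block sizes [2]

Assembling the blocks gives a Jordan form
J =
  [0, 0, 0]
  [0, 2, 1]
  [0, 0, 2]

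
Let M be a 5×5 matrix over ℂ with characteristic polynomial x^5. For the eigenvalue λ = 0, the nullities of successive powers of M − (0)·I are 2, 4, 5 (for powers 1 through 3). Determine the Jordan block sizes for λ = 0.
Block sizes for λ = 0: [3, 2]

From the dimensions of kernels of powers, the number of Jordan blocks of size at least j is d_j − d_{j−1} where d_j = dim ker(N^j) (with d_0 = 0). Computing the differences gives [2, 2, 1].
The number of blocks of size exactly k is (#blocks of size ≥ k) − (#blocks of size ≥ k + 1), so the partition is: 1 block(s) of size 2, 1 block(s) of size 3.
In nonincreasing order the block sizes are [3, 2].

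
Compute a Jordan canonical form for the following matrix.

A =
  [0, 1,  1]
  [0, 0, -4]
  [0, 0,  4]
J_2(0) ⊕ J_1(4)

The characteristic polynomial is
  det(x·I − A) = x^3 - 4*x^2 = x^2*(x - 4)

Eigenvalues and multiplicities (the geometric multiplicity of λ is n − rank(A − λI), which equals the number of Jordan blocks for λ):
  λ = 0: algebraic multiplicity = 2, geometric multiplicity = 1
  λ = 4: algebraic multiplicity = 1, geometric multiplicity = 1

Determining the block sizes for each eigenvalue:
  λ = 0: one block (gm = 1), so the single block has size am = 2 → block sizes [2]
  λ = 4: one block (gm = 1), so the single block has size am = 1 → block sizes [1]

Assembling the blocks gives a Jordan form
J =
  [0, 1, 0]
  [0, 0, 0]
  [0, 0, 4]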